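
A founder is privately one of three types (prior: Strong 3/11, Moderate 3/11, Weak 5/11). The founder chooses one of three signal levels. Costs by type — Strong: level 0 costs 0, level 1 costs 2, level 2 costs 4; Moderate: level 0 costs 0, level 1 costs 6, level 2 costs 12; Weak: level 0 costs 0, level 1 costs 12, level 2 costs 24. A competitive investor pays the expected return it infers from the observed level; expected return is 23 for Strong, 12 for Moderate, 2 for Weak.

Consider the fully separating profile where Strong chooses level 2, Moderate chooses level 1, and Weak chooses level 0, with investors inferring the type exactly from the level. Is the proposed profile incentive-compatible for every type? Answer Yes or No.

Separating valuations: level 2 → 23, level 1 → 12, level 0 → 2.
Strong (assigned level 2): level 0: 2 − 0 = 2; level 1: 12 − 2 = 10; level 2: 23 − 4 = 19. Strong stays.
Moderate (assigned level 1): level 0: 2 − 0 = 2; level 1: 12 − 6 = 6; level 2: 23 − 12 = 11. Moderate prefers level 2.
Weak (assigned level 0): level 0: 2 − 0 = 2; level 1: 12 − 12 = 0; level 2: 23 − 24 = -1. Weak stays.
At least one type deviates; the separating profile fails.

No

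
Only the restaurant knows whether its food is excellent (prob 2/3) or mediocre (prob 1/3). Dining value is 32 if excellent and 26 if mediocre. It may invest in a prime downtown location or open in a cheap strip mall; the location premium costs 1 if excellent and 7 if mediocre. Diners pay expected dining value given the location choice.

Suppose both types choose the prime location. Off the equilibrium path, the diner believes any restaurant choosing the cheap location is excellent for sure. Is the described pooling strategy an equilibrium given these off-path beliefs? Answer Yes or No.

On path, the diner holds the prior and pays 2/3·32 + 1/3·26 = 30. Off path (the cheap location), believing excellent, it pays 32.
excellent: the prime location nets 30 − 1 = 29; the cheap location nets 32. excellent would deviate.
mediocre: the prime location nets 30 − 7 = 23; the cheap location nets 32. mediocre would deviate.
A type deviates, so pooling fails.

No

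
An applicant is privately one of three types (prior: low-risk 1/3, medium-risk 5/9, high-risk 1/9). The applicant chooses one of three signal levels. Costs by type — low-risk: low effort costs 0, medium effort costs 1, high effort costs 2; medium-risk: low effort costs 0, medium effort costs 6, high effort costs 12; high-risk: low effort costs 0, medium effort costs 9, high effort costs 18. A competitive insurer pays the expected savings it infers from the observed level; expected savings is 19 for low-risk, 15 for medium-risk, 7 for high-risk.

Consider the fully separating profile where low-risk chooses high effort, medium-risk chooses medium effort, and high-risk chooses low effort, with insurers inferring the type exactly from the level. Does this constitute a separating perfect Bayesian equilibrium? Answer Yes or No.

Separating rebates: high effort → 19, medium effort → 15, low effort → 7.
low-risk (assigned high effort): low effort: 7 − 0 = 7; medium effort: 15 − 1 = 14; high effort: 19 − 2 = 17. low-risk stays.
medium-risk (assigned medium effort): low effort: 7 − 0 = 7; medium effort: 15 − 6 = 9; high effort: 19 − 12 = 7. medium-risk stays.
high-risk (assigned low effort): low effort: 7 − 0 = 7; medium effort: 15 − 9 = 6; high effort: 19 − 18 = 1. high-risk stays.
Every type prefers its assigned level; separation holds.

Yes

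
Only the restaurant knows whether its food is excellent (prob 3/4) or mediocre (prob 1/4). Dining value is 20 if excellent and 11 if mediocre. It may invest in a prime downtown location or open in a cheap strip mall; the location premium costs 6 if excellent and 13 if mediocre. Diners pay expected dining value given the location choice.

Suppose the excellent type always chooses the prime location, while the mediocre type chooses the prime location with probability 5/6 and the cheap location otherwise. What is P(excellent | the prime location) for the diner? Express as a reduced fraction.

P(the prime location) = (3/4)·1 + (1/4)·(5/6) = 23/24.
By Bayes' rule, P(excellent | the prime location) = (3/4) / (23/24) = 18/23.

18/23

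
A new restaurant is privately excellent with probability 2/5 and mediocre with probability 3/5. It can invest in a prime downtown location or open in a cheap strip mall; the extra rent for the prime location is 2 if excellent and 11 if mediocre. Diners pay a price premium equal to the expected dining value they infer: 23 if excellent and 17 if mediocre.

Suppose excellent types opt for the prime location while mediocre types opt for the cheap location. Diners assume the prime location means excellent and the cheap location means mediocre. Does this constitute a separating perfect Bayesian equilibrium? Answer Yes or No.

Yes

Under these beliefs, the prime location earns price premium 23 and the cheap location earns price premium 17.
excellent: the prime location nets 23 − 2 = 21; the cheap location nets 17. excellent prefers the prime location.
mediocre: the prime location nets 23 − 11 = 12; the cheap location nets 17. mediocre prefers the cheap location.
Neither type deviates, so the separating profile is an equilibrium.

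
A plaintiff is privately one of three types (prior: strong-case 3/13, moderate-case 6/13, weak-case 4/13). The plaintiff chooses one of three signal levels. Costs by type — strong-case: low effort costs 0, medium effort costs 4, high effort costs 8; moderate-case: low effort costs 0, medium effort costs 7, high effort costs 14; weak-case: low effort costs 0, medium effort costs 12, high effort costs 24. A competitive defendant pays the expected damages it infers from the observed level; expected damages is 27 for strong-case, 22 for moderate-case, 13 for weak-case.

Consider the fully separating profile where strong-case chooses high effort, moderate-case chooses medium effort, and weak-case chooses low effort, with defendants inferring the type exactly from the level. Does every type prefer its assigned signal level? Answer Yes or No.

Separating settlements: high effort → 27, medium effort → 22, low effort → 13.
strong-case (assigned high effort): low effort: 13 − 0 = 13; medium effort: 22 − 4 = 18; high effort: 27 − 8 = 19. strong-case stays.
moderate-case (assigned medium effort): low effort: 13 − 0 = 13; medium effort: 22 − 7 = 15; high effort: 27 − 14 = 13. moderate-case stays.
weak-case (assigned low effort): low effort: 13 − 0 = 13; medium effort: 22 − 12 = 10; high effort: 27 − 24 = 3. weak-case stays.
Every type prefers its assigned level; separation holds.

Yes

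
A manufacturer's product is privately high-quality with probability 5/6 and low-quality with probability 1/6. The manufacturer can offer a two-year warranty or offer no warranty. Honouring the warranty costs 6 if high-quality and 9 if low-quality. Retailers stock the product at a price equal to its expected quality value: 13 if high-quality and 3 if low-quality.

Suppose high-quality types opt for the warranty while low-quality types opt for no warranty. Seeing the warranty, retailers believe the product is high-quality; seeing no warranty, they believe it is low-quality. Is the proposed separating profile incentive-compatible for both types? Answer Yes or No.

No

Under these beliefs, the warranty earns price 13 and no warranty earns price 3.
high-quality: the warranty nets 13 − 6 = 7; no warranty nets 3. high-quality prefers the warranty.
low-quality: the warranty nets 13 − 9 = 4; no warranty nets 3. low-quality would deviate to the warranty.
low-quality has a profitable deviation, so the profile is not an equilibrium.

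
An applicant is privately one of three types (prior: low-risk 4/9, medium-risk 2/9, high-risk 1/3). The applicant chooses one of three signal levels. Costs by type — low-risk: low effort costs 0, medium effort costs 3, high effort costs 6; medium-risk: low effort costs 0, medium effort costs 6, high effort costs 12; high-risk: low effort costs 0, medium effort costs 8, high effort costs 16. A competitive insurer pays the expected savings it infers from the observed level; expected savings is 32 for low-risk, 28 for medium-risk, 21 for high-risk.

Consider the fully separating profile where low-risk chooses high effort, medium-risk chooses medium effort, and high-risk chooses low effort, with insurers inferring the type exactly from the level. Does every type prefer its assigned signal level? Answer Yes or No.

Separating rebates: high effort → 32, medium effort → 28, low effort → 21.
low-risk (assigned high effort): low effort: 21 − 0 = 21; medium effort: 28 − 3 = 25; high effort: 32 − 6 = 26. low-risk stays.
medium-risk (assigned medium effort): low effort: 21 − 0 = 21; medium effort: 28 − 6 = 22; high effort: 32 − 12 = 20. medium-risk stays.
high-risk (assigned low effort): low effort: 21 − 0 = 21; medium effort: 28 − 8 = 20; high effort: 32 − 16 = 16. high-risk stays.
Every type prefers its assigned level; separation holds.

Yes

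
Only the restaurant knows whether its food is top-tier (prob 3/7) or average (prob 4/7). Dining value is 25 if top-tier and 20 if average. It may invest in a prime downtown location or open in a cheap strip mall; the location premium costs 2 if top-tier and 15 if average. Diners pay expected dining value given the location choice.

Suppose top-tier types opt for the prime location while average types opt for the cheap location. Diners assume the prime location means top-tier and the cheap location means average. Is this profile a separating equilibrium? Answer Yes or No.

Under these beliefs, the prime location earns price premium 25 and the cheap location earns price premium 20.
top-tier: the prime location nets 25 − 2 = 23; the cheap location nets 20. top-tier prefers the prime location.
average: the prime location nets 25 − 15 = 10; the cheap location nets 20. average prefers the cheap location.
Neither type deviates, so the separating profile is an equilibrium.

Yes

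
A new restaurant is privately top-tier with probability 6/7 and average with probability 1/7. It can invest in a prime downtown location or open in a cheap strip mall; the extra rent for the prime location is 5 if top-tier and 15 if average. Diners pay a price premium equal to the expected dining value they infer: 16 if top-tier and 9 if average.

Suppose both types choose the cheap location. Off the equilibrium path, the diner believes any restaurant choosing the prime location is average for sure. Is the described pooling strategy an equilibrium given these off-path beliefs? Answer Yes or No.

On path, the diner holds the prior and pays 6/7·16 + 1/7·9 = 15. Off path (the prime location), believing average, it pays 9.
top-tier: the cheap location nets 15; the prime location nets 9 − 5 = 4. top-tier stays.
average: the cheap location nets 15; the prime location nets 9 − 15 = -6. average stays.
No type deviates, so pooling is sustained.

Yes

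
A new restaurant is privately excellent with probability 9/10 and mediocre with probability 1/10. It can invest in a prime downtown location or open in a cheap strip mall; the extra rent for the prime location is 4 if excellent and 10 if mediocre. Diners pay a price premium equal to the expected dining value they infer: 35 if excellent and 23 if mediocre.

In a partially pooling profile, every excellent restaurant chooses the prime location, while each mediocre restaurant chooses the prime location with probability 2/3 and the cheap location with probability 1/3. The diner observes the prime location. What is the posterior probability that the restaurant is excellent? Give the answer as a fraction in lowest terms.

27/29

P(the prime location) = (9/10)·1 + (1/10)·(2/3) = 29/30.
By Bayes' rule, P(excellent | the prime location) = (9/10) / (29/30) = 27/29.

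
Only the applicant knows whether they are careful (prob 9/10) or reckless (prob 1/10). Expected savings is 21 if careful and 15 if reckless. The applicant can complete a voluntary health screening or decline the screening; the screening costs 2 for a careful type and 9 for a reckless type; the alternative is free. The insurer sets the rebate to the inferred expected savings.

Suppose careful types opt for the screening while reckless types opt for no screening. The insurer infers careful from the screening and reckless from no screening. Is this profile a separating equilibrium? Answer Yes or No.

Yes

Under these beliefs, the screening earns rebate 21 and no screening earns rebate 15.
careful: the screening nets 21 − 2 = 19; no screening nets 15. careful prefers the screening.
reckless: the screening nets 21 − 9 = 12; no screening nets 15. reckless prefers no screening.
Neither type deviates, so the separating profile is an equilibrium.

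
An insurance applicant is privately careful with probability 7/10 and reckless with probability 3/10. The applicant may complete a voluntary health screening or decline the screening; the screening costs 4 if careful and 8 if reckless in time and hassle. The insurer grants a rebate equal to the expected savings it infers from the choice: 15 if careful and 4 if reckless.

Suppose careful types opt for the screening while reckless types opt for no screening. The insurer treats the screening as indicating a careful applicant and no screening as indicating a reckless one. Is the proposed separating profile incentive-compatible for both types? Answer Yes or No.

Under these beliefs, the screening earns rebate 15 and no screening earns rebate 4.
careful: the screening nets 15 − 4 = 11; no screening nets 4. careful prefers the screening.
reckless: the screening nets 15 − 8 = 7; no screening nets 4. reckless would deviate to the screening.
reckless has a profitable deviation, so the profile is not an equilibrium.

No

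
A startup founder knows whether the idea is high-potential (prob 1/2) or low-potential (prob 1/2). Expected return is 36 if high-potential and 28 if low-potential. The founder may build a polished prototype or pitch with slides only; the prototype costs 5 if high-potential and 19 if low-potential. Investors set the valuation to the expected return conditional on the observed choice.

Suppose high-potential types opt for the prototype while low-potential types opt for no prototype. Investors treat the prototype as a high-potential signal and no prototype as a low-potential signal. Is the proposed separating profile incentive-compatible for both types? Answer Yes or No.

Under these beliefs, the prototype earns valuation 36 and no prototype earns valuation 28.
high-potential: the prototype nets 36 − 5 = 31; no prototype nets 28. high-potential prefers the prototype.
low-potential: the prototype nets 36 − 19 = 17; no prototype nets 28. low-potential prefers no prototype.
Neither type deviates, so the separating profile is an equilibrium.

Yes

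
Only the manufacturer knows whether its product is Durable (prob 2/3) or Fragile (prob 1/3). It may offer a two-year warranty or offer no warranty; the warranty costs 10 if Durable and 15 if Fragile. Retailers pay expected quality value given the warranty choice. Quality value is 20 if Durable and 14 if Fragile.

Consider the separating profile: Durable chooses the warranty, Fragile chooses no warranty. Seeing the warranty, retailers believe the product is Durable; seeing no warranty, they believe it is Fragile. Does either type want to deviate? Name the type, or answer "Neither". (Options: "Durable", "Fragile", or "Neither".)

The warranty pays 20; no warranty pays 14.
Durable: assigned the warranty, nets 20 − 10 = 10; deviating to no warranty nets 14.
Fragile: assigned no warranty, nets 14; deviating to the warranty nets 20 − 15 = 5.
The Durable type gains 4 by deviating.

Durable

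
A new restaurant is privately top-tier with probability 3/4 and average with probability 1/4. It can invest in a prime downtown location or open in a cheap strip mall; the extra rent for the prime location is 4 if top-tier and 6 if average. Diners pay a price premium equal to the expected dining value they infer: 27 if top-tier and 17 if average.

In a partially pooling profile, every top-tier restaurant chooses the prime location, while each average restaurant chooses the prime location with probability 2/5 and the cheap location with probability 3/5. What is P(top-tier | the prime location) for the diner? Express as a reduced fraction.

P(the prime location) = (3/4)·1 + (1/4)·(2/5) = 17/20.
By Bayes' rule, P(top-tier | the prime location) = (3/4) / (17/20) = 15/17.

15/17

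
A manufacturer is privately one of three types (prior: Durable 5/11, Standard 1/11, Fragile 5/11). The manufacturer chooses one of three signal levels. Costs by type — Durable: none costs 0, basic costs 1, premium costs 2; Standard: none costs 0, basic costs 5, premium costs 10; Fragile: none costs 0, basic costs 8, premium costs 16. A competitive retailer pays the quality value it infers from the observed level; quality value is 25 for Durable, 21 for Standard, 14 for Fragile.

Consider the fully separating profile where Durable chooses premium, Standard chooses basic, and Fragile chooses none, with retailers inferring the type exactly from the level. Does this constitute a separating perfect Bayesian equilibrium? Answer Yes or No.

Separating prices: premium → 25, basic → 21, none → 14.
Durable (assigned premium): none: 14 − 0 = 14; basic: 21 − 1 = 20; premium: 25 − 2 = 23. Durable stays.
Standard (assigned basic): none: 14 − 0 = 14; basic: 21 − 5 = 16; premium: 25 − 10 = 15. Standard stays.
Fragile (assigned none): none: 14 − 0 = 14; basic: 21 − 8 = 13; premium: 25 − 16 = 9. Fragile stays.
Every type prefers its assigned level; separation holds.

Yes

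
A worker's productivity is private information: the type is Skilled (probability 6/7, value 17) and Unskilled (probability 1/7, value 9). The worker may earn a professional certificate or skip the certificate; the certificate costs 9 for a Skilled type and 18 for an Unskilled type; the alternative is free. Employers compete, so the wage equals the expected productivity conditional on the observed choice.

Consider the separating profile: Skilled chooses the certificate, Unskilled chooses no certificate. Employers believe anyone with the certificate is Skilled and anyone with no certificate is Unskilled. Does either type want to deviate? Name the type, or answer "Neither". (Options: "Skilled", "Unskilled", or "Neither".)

Skilled

The certificate pays 17; no certificate pays 9.
Skilled: assigned the certificate, nets 17 − 9 = 8; deviating to no certificate nets 9.
Unskilled: assigned no certificate, nets 9; deviating to the certificate nets 17 − 18 = -1.
The Skilled type gains 1 by deviating.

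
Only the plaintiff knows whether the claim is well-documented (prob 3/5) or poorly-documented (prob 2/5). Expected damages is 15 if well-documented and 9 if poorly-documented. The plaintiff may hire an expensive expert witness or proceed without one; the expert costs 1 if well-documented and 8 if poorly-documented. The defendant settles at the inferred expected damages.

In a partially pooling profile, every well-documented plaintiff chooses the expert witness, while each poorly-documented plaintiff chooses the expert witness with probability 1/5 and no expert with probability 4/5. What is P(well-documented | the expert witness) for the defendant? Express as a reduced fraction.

15/17

P(the expert witness) = (3/5)·1 + (2/5)·(1/5) = 17/25.
By Bayes' rule, P(well-documented | the expert witness) = (3/5) / (17/25) = 15/17.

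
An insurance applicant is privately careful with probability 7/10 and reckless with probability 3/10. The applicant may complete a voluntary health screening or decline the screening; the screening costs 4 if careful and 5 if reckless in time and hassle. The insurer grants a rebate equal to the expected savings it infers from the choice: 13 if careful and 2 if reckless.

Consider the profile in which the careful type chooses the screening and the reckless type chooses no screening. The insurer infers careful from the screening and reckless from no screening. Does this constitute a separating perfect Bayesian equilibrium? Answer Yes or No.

No

Under these beliefs, the screening earns rebate 13 and no screening earns rebate 2.
careful: the screening nets 13 − 4 = 9; no screening nets 2. careful prefers the screening.
reckless: the screening nets 13 − 5 = 8; no screening nets 2. reckless would deviate to the screening.
reckless has a profitable deviation, so the profile is not an equilibrium.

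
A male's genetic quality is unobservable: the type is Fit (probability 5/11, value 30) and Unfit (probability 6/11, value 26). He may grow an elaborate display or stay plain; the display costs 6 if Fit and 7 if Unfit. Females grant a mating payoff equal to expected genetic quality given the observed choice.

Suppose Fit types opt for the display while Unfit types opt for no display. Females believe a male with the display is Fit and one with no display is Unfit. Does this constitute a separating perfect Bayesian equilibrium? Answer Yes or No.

No

Under these beliefs, the display earns mating payoff 30 and no display earns mating payoff 26.
Fit: the display nets 30 − 6 = 24; no display nets 26. Fit would deviate to no display.
Unfit: the display nets 30 − 7 = 23; no display nets 26. Unfit prefers no display.
Fit has a profitable deviation, so the profile is not an equilibrium.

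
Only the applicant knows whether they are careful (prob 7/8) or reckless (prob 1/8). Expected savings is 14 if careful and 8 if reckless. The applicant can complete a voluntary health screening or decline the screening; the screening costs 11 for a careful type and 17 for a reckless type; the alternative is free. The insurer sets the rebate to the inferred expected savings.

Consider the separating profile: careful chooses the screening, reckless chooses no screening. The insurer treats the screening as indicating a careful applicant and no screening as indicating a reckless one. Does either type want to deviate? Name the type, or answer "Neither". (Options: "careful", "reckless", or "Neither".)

careful

The screening pays 14; no screening pays 8.
careful: assigned the screening, nets 14 − 11 = 3; deviating to no screening nets 8.
reckless: assigned no screening, nets 8; deviating to the screening nets 14 − 17 = -3.
The careful type gains 5 by deviating.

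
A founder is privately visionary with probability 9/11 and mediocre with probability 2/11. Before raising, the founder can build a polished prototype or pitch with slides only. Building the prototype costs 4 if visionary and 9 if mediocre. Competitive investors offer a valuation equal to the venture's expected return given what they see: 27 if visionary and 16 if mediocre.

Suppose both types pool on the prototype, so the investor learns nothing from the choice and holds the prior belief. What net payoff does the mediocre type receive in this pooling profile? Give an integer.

Pooled valuation = 9/11·27 + 2/11·16 = 25.
mediocre pays cost 9 for the prototype, so net payoff = 25 − 9 = 16.

16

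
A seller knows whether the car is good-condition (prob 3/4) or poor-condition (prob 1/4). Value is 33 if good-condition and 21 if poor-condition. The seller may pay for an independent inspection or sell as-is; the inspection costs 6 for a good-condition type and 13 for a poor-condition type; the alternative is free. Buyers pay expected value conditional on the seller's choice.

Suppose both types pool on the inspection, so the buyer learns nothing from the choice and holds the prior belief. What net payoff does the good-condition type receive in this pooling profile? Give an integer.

Pooled price = 3/4·33 + 1/4·21 = 30.
good-condition pays cost 6 for the inspection, so net payoff = 30 − 6 = 24.

24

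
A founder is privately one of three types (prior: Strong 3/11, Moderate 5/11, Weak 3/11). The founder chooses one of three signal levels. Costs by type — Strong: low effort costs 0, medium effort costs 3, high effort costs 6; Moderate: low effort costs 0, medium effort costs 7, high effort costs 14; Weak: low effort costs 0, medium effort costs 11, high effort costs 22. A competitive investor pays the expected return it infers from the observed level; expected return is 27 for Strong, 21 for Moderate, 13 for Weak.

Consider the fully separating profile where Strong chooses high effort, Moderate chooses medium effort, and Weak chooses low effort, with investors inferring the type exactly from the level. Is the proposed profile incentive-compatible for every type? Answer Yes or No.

Yes

Separating valuations: high effort → 27, medium effort → 21, low effort → 13.
Strong (assigned high effort): low effort: 13 − 0 = 13; medium effort: 21 − 3 = 18; high effort: 27 − 6 = 21. Strong stays.
Moderate (assigned medium effort): low effort: 13 − 0 = 13; medium effort: 21 − 7 = 14; high effort: 27 − 14 = 13. Moderate stays.
Weak (assigned low effort): low effort: 13 − 0 = 13; medium effort: 21 − 11 = 10; high effort: 27 − 22 = 5. Weak stays.
Every type prefers its assigned level; separation holds.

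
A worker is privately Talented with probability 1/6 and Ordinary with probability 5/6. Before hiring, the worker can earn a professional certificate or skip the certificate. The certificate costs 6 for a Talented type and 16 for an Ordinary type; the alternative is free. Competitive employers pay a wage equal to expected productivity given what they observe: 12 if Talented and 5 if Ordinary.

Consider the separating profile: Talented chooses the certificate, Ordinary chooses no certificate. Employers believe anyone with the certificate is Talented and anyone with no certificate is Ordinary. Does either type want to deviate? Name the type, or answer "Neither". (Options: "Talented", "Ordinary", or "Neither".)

Neither

The certificate pays 12; no certificate pays 5.
Talented: assigned the certificate, nets 12 − 6 = 6; deviating to no certificate nets 5.
Ordinary: assigned no certificate, nets 5; deviating to the certificate nets 12 − 16 = -4.
Both types strictly prefer their assigned action; no profitable deviation.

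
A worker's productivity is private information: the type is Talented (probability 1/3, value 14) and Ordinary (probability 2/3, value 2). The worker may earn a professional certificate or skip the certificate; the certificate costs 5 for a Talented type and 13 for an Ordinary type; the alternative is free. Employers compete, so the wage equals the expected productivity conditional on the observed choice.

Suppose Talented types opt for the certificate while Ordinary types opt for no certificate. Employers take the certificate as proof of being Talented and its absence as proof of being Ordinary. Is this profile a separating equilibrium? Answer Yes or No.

Yes

Under these beliefs, the certificate earns wage 14 and no certificate earns wage 2.
Talented: the certificate nets 14 − 5 = 9; no certificate nets 2. Talented prefers the certificate.
Ordinary: the certificate nets 14 − 13 = 1; no certificate nets 2. Ordinary prefers no certificate.
Neither type deviates, so the separating profile is an equilibrium.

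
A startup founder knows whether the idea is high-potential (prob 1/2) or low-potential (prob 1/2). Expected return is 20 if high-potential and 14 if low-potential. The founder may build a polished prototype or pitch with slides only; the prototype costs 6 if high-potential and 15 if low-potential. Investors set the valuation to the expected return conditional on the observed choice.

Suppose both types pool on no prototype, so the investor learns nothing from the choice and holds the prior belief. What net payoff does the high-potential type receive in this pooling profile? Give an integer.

17

Pooled valuation = 1/2·20 + 1/2·14 = 17.
high-potential pays no cost for no prototype, so net payoff = 17.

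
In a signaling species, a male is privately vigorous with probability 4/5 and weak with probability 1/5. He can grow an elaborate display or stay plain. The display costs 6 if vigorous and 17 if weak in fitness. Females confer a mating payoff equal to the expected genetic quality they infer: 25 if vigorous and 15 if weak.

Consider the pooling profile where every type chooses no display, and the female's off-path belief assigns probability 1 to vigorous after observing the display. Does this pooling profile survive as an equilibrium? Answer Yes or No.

On path, the female holds the prior and pays 4/5·25 + 1/5·15 = 23. Off path (the display), believing vigorous, it pays 25.
vigorous: no display nets 23; the display nets 25 − 6 = 19. vigorous stays.
weak: no display nets 23; the display nets 25 − 17 = 8. weak stays.
No type deviates, so pooling is sustained.

Yes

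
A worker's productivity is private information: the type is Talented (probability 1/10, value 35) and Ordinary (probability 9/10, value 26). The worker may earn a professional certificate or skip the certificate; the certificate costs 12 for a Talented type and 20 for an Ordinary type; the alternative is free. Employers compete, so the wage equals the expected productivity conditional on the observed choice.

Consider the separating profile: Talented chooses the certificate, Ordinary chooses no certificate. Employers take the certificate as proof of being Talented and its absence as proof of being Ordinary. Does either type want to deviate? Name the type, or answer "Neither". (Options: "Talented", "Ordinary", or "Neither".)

Talented

The certificate pays 35; no certificate pays 26.
Talented: assigned the certificate, nets 35 − 12 = 23; deviating to no certificate nets 26.
Ordinary: assigned no certificate, nets 26; deviating to the certificate nets 35 − 20 = 15.
The Talented type gains 3 by deviating.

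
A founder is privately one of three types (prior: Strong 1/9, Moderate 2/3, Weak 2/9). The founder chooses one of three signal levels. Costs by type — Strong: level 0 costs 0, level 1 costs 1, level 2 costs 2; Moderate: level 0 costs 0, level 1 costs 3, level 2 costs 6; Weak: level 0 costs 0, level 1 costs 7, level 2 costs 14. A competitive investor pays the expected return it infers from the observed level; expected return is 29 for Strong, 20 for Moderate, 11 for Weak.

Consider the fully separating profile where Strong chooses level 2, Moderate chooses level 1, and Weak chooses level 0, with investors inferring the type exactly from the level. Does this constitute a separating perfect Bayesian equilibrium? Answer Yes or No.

Separating valuations: level 2 → 29, level 1 → 20, level 0 → 11.
Strong (assigned level 2): level 0: 11 − 0 = 11; level 1: 20 − 1 = 19; level 2: 29 − 2 = 27. Strong stays.
Moderate (assigned level 1): level 0: 11 − 0 = 11; level 1: 20 − 3 = 17; level 2: 29 − 6 = 23. Moderate prefers level 2.
Weak (assigned level 0): level 0: 11 − 0 = 11; level 1: 20 − 7 = 13; level 2: 29 − 14 = 15. Weak prefers level 2.
At least one type deviates; the separating profile fails.

No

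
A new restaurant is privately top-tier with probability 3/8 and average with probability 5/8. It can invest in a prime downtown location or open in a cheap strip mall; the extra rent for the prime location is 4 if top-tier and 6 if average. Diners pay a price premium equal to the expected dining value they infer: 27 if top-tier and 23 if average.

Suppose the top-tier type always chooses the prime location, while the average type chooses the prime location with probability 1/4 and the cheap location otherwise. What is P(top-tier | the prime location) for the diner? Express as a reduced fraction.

12/17

P(the prime location) = (3/8)·1 + (5/8)·(1/4) = 17/32.
By Bayes' rule, P(top-tier | the prime location) = (3/8) / (17/32) = 12/17.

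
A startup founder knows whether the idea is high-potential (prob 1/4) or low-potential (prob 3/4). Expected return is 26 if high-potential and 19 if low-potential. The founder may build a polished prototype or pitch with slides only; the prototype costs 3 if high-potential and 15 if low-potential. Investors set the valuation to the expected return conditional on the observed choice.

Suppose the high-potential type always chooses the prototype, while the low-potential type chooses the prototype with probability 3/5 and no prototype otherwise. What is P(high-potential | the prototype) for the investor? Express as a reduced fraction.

P(the prototype) = (1/4)·1 + (3/4)·(3/5) = 7/10.
By Bayes' rule, P(high-potential | the prototype) = (1/4) / (7/10) = 5/14.

5/14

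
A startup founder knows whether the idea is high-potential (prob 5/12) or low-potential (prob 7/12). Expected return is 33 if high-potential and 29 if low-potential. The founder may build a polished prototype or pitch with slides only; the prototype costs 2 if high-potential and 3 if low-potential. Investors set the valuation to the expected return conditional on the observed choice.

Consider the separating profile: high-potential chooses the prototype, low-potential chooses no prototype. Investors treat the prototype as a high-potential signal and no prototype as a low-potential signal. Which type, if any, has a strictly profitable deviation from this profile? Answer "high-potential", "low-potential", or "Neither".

The prototype pays 33; no prototype pays 29.
high-potential: assigned the prototype, nets 33 − 2 = 31; deviating to no prototype nets 29.
low-potential: assigned no prototype, nets 29; deviating to the prototype nets 33 − 3 = 30.
The low-potential type gains 1 by deviating.

low-potential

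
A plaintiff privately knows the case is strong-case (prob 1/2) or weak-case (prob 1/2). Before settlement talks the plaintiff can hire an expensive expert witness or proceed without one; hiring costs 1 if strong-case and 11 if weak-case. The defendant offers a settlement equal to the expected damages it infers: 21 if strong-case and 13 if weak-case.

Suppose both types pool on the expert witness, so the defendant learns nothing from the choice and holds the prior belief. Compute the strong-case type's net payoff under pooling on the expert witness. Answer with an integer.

Pooled settlement = 1/2·21 + 1/2·13 = 17.
strong-case pays cost 1 for the expert witness, so net payoff = 17 − 1 = 16.

16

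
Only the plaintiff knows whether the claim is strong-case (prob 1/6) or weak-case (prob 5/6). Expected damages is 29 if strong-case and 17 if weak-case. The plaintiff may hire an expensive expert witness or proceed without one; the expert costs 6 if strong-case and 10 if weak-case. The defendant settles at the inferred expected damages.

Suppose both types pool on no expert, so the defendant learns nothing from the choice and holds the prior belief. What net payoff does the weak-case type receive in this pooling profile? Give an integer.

Pooled settlement = 1/6·29 + 5/6·17 = 19.
weak-case pays no cost for no expert, so net payoff = 19.

19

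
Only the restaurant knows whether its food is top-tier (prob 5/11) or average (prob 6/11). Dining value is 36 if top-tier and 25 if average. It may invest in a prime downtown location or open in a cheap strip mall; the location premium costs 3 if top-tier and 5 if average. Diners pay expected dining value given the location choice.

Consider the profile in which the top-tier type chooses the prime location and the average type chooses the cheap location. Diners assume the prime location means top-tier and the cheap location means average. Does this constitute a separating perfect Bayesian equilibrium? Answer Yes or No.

No

Under these beliefs, the prime location earns price premium 36 and the cheap location earns price premium 25.
top-tier: the prime location nets 36 − 3 = 33; the cheap location nets 25. top-tier prefers the prime location.
average: the prime location nets 36 − 5 = 31; the cheap location nets 25. average would deviate to the prime location.
average has a profitable deviation, so the profile is not an equilibrium.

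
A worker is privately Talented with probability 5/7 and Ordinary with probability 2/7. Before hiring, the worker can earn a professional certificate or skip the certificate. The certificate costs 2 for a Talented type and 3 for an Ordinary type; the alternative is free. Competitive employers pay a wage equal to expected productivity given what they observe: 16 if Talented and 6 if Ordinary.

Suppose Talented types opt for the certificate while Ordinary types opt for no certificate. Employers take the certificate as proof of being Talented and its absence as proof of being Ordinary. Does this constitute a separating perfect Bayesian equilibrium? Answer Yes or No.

No

Under these beliefs, the certificate earns wage 16 and no certificate earns wage 6.
Talented: the certificate nets 16 − 2 = 14; no certificate nets 6. Talented prefers the certificate.
Ordinary: the certificate nets 16 − 3 = 13; no certificate nets 6. Ordinary would deviate to the certificate.
Ordinary has a profitable deviation, so the profile is not an equilibrium.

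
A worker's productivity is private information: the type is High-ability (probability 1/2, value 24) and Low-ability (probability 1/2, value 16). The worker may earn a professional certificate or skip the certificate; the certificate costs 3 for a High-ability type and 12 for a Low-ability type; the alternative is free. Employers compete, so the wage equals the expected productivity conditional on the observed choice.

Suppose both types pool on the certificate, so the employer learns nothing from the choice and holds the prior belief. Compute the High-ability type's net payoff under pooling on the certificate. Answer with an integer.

17

Pooled wage = 1/2·24 + 1/2·16 = 20.
High-ability pays cost 3 for the certificate, so net payoff = 20 − 3 = 17.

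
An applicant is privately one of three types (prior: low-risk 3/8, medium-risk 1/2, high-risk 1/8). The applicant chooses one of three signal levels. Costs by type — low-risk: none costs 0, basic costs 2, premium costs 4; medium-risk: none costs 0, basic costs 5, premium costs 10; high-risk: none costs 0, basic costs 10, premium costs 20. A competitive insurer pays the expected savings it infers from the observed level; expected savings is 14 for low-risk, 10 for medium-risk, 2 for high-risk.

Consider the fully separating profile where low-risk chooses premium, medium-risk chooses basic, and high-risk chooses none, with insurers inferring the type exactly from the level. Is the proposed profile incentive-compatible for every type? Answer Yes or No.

Yes

Separating rebates: premium → 14, basic → 10, none → 2.
low-risk (assigned premium): none: 2 − 0 = 2; basic: 10 − 2 = 8; premium: 14 − 4 = 10. low-risk stays.
medium-risk (assigned basic): none: 2 − 0 = 2; basic: 10 − 5 = 5; premium: 14 − 10 = 4. medium-risk stays.
high-risk (assigned none): none: 2 − 0 = 2; basic: 10 − 10 = 0; premium: 14 − 20 = -6. high-risk stays.
Every type prefers its assigned level; separation holds.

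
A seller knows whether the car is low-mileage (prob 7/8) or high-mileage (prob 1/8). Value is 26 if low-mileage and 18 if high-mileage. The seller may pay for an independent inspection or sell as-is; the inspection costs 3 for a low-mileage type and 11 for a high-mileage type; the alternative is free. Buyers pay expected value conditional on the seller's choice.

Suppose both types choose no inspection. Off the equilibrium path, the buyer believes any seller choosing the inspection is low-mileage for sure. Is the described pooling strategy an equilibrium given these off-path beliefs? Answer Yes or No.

Yes

On path, the buyer holds the prior and pays 7/8·26 + 1/8·18 = 25. Off path (the inspection), believing low-mileage, it pays 26.
low-mileage: no inspection nets 25; the inspection nets 26 − 3 = 23. low-mileage stays.
high-mileage: no inspection nets 25; the inspection nets 26 − 11 = 15. high-mileage stays.
No type deviates, so pooling is sustained.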